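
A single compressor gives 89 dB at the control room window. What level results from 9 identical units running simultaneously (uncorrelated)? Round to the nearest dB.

99 dB

N identical incoherent sources raise the level by 10·log₁₀ N.
L_total = 89 + 10·log₁₀(9) = 89 + 9.542 = 98.54 dB.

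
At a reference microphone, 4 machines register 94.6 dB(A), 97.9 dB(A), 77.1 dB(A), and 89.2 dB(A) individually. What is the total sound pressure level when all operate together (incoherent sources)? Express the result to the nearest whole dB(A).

For uncorrelated sources the intensities add, so convert each level to linear form, sum, and take 10·log₁₀ of the total.
Σ 10^(L/10) = 10^(94.6/10) + 10^(97.9/10) + 10^(77.1/10) + 10^(89.2/10) = 9.933e+09.
L_total = 10·log₁₀(9.933e+09) = 99.97 dB(A).

100 dB(A)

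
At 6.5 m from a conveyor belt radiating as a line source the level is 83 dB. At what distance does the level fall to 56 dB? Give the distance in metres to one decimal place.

For a line source L₁ − L₂ = 10·log₁₀(r₂/r₁), so r₂ = r₁·10^((L₁−L₂)/10).
r₂ = 6.5·10^((83−56)/10) = 6.5·10^(27.0/10) = 3257.72 m.

3257.7 m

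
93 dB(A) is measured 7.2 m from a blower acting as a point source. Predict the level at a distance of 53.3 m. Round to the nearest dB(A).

Spherical spreading from a point source gives a 20·log₁₀(r₂/r₁) drop.
L₂ = 93 − 20·log₁₀(53.3/7.2) = 93 − 17.388 = 75.61 dB(A).

76 dB(A)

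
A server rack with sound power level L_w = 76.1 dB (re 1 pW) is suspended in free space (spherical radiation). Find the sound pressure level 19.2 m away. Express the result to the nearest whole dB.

L_p = L_w − 10·log₁₀(4π·r²) with r = 19.2 m.
4π·r² = 4632 m², 10·log₁₀ of that is 36.658 dB.
L_p = 76.1 − 36.658 = 39.44 dB.

39 dB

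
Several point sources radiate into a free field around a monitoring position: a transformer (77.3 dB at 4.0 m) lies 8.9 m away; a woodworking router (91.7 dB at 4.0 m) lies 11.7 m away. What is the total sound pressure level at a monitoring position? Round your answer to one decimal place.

82.6 dB

First find each source's level at the receiver (point-source: −20·log₁₀(r/r_ref)), then combine on an intensity basis.
transformer: 77.3 − 20·log₁₀(8.9/4.0) = 77.3 − 6.95 = 70.35 dB.
woodworking router: 91.7 − 20·log₁₀(11.7/4.0) = 91.7 − 9.32 = 82.38 dB.
Σ 10^(L/10) = 1.837e+08 → L_total = 10·log₁₀(1.837e+08) = 82.64 dB.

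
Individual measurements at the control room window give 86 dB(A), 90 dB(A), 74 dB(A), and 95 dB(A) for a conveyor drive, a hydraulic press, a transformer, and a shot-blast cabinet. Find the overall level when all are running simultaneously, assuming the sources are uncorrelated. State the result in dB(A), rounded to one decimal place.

96.6 dB(A)

For uncorrelated sources the intensities add, so convert each level to linear form, sum, and take 10·log₁₀ of the total.
Σ 10^(L/10) = 10^(86/10) + 10^(90/10) + 10^(74/10) + 10^(95/10) = 4.586e+09.
L_total = 10·log₁₀(4.586e+09) = 96.61 dB(A).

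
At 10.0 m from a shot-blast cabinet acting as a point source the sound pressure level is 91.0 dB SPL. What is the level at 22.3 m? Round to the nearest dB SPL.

For a point source, L₂ = L₁ − 20·log₁₀(r₂/r₁).
L₂ = 91.0 − 20·log₁₀(22.3/10.0) = 91.0 − 6.966 = 84.03 dB SPL.

84 dB SPL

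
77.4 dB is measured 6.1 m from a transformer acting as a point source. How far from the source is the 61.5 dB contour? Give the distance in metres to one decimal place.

38.0 m

Point-source spreading drops the level by 20·log₁₀(r₂/r₁); inverting, r₂/r₁ = 10^(ΔL/20).
r₂ = 6.1·10^((77.4−61.5)/20) = 6.1·10^(15.9/20) = 38.05 m.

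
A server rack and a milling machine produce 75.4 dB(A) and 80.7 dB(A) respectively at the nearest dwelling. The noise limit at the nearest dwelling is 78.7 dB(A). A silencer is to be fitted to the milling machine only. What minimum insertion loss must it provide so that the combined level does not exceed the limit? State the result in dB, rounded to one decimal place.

The untreated sources together contribute 10^(75.4/10) = 3.467e+07, i.e. 75.40 dB(A).
To meet 78.7 dB(A) overall, the treated milling machine may contribute at most 10^(78.7/10) − 3.467e+07 = 3.946e+07, i.e. 75.96 dB(A).
Required insertion loss = 80.7 − 75.96 = 4.74 dB.

4.7 dB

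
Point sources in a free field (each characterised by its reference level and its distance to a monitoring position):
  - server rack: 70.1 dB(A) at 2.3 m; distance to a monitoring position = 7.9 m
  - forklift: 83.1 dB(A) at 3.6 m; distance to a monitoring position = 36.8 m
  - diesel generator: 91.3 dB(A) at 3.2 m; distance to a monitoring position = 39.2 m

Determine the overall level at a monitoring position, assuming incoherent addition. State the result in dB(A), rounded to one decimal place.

Apply inverse-square spreading to bring every level to the receiver, then sum 10^(L/10).
server rack: 70.1 − 20·log₁₀(7.9/2.3) = 70.1 − 10.72 = 59.38 dB(A).
forklift: 83.1 − 20·log₁₀(36.8/3.6) = 83.1 − 20.19 = 62.91 dB(A).
diesel generator: 91.3 − 20·log₁₀(39.2/3.2) = 91.3 − 21.76 = 69.54 dB(A).
Σ 10^(L/10) = 1.181e+07 → L_total = 10·log₁₀(1.181e+07) = 70.72 dB(A).

70.7 dB(A)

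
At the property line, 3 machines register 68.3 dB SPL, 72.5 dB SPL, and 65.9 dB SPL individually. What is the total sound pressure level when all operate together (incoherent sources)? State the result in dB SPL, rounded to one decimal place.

74.5 dB SPL

Incoherent sources combine by intensity addition: L_total = 10·log₁₀(Σ 10^(L_i/10)).
Σ 10^(L/10) = 10^(68.3/10) + 10^(72.5/10) + 10^(65.9/10) = 2.843e+07.
L_total = 10·log₁₀(2.843e+07) = 74.54 dB SPL.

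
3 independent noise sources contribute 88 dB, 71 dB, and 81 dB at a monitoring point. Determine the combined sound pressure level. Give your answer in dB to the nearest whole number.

89 dB

For uncorrelated sources the intensities add, so convert each level to linear form, sum, and take 10·log₁₀ of the total.
Σ 10^(L/10) = 10^(88/10) + 10^(71/10) + 10^(81/10) = 7.694e+08.
L_total = 10·log₁₀(7.694e+08) = 88.86 dB.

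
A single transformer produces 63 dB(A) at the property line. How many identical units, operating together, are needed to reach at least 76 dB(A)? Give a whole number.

The shortfall is 76 − 63 = 13.0 dB, and N units add 10·log₁₀ N, so need 10·log₁₀ N ≥ 13.0.
N ≥ 10^(13.0/10) = 19.953, so N = 20.

20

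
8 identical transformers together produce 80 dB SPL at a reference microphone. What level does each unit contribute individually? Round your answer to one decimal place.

71.0 dB SPL

8 equal contributions raise the level by 10·log₁₀ 8 = 9.031 dB, so each unit alone gives 80 − 9.031.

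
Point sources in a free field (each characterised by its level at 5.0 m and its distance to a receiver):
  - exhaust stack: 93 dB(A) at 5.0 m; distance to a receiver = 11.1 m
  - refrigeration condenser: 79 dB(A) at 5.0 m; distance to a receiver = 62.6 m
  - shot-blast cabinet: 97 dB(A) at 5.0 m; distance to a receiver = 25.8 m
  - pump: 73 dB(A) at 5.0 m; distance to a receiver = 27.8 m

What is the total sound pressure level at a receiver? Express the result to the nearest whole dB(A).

Apply inverse-square spreading to bring every level to the receiver, then sum 10^(L/10).
exhaust stack: 93 − 20·log₁₀(11.1/5.0) = 93 − 6.93 = 86.07 dB(A).
refrigeration condenser: 79 − 20·log₁₀(62.6/5.0) = 79 − 21.95 = 57.05 dB(A).
shot-blast cabinet: 97 − 20·log₁₀(25.8/5.0) = 97 − 14.25 = 82.75 dB(A).
pump: 73 − 20·log₁₀(27.8/5.0) = 73 − 14.90 = 58.10 dB(A).
Σ 10^(L/10) = 5.942e+08 → L_total = 10·log₁₀(5.942e+08) = 87.74 dB(A).

88 dB(A)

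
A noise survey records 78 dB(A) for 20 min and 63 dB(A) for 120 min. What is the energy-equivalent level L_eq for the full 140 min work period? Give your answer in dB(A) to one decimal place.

L_eq = 10·log₁₀[(1/T)·Σ tᵢ·10^(Lᵢ/10)] with T = 140 min.
Σ tᵢ·10^(Lᵢ/10) = 20·10^(78/10) + 120·10^(63/10) = 1.501e+09.
L_eq = 10·log₁₀(1.501e+09/140) = 70.30 dB(A).

70.3 dB(A)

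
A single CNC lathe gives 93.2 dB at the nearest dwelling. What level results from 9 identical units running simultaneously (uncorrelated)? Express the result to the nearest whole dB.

N identical incoherent sources raise the level by 10·log₁₀ N.
L_total = 93.2 + 10·log₁₀(9) = 93.2 + 9.542 = 102.74 dB.

103 dB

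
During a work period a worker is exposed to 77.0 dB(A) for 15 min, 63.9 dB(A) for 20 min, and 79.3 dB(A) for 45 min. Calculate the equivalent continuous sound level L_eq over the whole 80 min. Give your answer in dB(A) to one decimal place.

77.6 dB(A)

Weight each interval's intensity by its duration and average over T = 80 min:
Σ tᵢ·10^(Lᵢ/10) = 15·10^(77.0/10) + 20·10^(63.9/10) + 45·10^(79.3/10) = 4.631e+09.
L_eq = 10·log₁₀(4.631e+09/80) = 77.63 dB(A).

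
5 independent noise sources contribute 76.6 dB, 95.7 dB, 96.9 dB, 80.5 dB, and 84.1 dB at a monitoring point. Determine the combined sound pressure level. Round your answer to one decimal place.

Incoherent sources combine by intensity addition: L_total = 10·log₁₀(Σ 10^(L_i/10)).
Σ 10^(L/10) = 10^(76.6/10) + 10^(95.7/10) + 10^(96.9/10) + 10^(80.5/10) + 10^(84.1/10) = 9.028e+09.
L_total = 10·log₁₀(9.028e+09) = 99.56 dB.

99.6 dB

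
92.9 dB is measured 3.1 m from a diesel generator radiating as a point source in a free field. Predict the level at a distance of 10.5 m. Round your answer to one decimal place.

82.3 dB

For a point source, L₂ = L₁ − 20·log₁₀(r₂/r₁).
L₂ = 92.9 − 20·log₁₀(10.5/3.1) = 92.9 − 10.597 = 82.30 dB.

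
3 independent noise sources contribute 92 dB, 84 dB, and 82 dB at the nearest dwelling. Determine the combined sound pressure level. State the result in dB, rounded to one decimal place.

Incoherent sources combine by intensity addition: L_total = 10·log₁₀(Σ 10^(L_i/10)).
Σ 10^(L/10) = 10^(92/10) + 10^(84/10) + 10^(82/10) = 1.995e+09.
L_total = 10·log₁₀(1.995e+09) = 93.00 dB.

93.0 dB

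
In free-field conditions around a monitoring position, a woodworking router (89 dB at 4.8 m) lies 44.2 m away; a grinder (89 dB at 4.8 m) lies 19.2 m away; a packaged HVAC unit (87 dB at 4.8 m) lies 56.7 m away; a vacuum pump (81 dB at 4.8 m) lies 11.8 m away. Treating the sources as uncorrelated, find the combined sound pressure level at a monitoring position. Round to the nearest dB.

Apply inverse-square spreading to bring every level to the receiver, then sum 10^(L/10).
woodworking router: 89 − 20·log₁₀(44.2/4.8) = 89 − 19.28 = 69.72 dB.
grinder: 89 − 20·log₁₀(19.2/4.8) = 89 − 12.04 = 76.96 dB.
packaged HVAC unit: 87 − 20·log₁₀(56.7/4.8) = 87 − 21.45 = 65.55 dB.
vacuum pump: 81 − 20·log₁₀(11.8/4.8) = 81 − 7.81 = 73.19 dB.
Σ 10^(L/10) = 8.344e+07 → L_total = 10·log₁₀(8.344e+07) = 79.21 dB.

79 dB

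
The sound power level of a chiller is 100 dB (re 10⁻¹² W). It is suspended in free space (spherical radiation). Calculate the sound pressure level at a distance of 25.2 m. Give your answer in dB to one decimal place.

61.0 dB

Free-field spherical radiation: L_p = L_w − 10·log₁₀(4π·r²), r = 25.2 m.
4π·r² = 7980 m², 10·log₁₀ of that is 39.020 dB.
L_p = 100 − 39.020 = 60.98 dB.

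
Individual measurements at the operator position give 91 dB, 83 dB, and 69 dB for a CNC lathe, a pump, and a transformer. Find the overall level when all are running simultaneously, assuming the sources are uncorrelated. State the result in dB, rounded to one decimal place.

For uncorrelated sources the intensities add, so convert each level to linear form, sum, and take 10·log₁₀ of the total.
Σ 10^(L/10) = 10^(91/10) + 10^(83/10) + 10^(69/10) = 1.466e+09.
L_total = 10·log₁₀(1.466e+09) = 91.66 dB.

91.7 dB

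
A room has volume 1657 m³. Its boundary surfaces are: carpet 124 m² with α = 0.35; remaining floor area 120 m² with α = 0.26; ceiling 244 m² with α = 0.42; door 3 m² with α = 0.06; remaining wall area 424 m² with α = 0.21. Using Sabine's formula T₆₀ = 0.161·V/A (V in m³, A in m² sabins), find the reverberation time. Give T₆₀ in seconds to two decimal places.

1.00 s

Summing Sᵢαᵢ: 124·0.35 + 120·0.26 + 244·0.42 + 3·0.06 + 424·0.21 = 266.30 m².
T₆₀ = 0.161·V/A = 0.161·1657/266.30 = 1.002 s.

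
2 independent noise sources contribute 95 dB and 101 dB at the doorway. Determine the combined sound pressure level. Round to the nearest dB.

102 dB

For uncorrelated sources the intensities add, so convert each level to linear form, sum, and take 10·log₁₀ of the total.
Σ 10^(L/10) = 10^(95/10) + 10^(101/10) = 1.575e+10.
L_total = 10·log₁₀(1.575e+10) = 101.97 dB.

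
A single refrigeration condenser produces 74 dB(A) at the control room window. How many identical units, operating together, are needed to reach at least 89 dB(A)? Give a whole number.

The shortfall is 89 − 74 = 15.0 dB, and N units add 10·log₁₀ N, so need 10·log₁₀ N ≥ 15.0.
N ≥ 10^(15.0/10) = 31.623, so N = 32.

32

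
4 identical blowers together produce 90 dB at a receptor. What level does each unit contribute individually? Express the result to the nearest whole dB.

For N identical incoherent sources L_total = L₁ + 10·log₁₀ N, so L₁ = 90 − 10·log₁₀(4) = 90 − 6.021.

84 dB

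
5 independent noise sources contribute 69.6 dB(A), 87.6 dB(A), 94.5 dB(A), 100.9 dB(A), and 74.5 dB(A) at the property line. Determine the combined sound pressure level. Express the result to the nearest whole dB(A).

Incoherent sources combine by intensity addition: L_total = 10·log₁₀(Σ 10^(L_i/10)).
Σ 10^(L/10) = 10^(69.6/10) + 10^(87.6/10) + 10^(94.5/10) + 10^(100.9/10) + 10^(74.5/10) = 1.573e+10.
L_total = 10·log₁₀(1.573e+10) = 101.97 dB(A).

102 dB(A)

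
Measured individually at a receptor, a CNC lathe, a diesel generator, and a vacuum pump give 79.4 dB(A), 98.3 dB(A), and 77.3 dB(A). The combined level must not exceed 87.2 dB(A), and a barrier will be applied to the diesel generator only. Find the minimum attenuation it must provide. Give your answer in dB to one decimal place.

12.5 dB

The untreated sources together contribute 10^(79.4/10) + 10^(77.3/10) = 1.408e+08, i.e. 81.49 dB(A).
The limit corresponds to 10^(87.2/10) = 5.248e+08; subtracting the fixed part leaves 3.840e+08 for the diesel generator, i.e. 85.84 dB(A).
Required insertion loss = 98.3 − 85.84 = 12.46 dB.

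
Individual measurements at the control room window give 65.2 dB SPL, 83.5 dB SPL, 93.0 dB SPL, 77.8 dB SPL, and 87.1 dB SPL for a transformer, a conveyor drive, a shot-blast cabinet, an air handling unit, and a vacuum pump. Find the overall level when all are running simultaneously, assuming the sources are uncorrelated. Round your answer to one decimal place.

For uncorrelated sources the intensities add, so convert each level to linear form, sum, and take 10·log₁₀ of the total.
Σ 10^(L/10) = 10^(65.2/10) + 10^(83.5/10) + 10^(93.0/10) + 10^(77.8/10) + 10^(87.1/10) = 2.796e+09.
L_total = 10·log₁₀(2.796e+09) = 94.46 dB SPL.

94.5 dB SPL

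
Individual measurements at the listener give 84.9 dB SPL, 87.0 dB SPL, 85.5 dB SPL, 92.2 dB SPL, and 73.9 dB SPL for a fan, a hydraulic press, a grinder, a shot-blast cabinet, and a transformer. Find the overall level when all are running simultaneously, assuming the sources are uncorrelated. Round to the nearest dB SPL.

95 dB SPL

For uncorrelated sources the intensities add, so convert each level to linear form, sum, and take 10·log₁₀ of the total.
Σ 10^(L/10) = 10^(84.9/10) + 10^(87.0/10) + 10^(85.5/10) + 10^(92.2/10) + 10^(73.9/10) = 2.849e+09.
L_total = 10·log₁₀(2.849e+09) = 94.55 dB SPL.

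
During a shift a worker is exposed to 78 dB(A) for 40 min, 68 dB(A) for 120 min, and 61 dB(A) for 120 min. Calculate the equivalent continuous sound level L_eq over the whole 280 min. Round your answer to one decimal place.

Weight each interval's intensity by its duration and average over T = 280 min:
Σ tᵢ·10^(Lᵢ/10) = 40·10^(78/10) + 120·10^(68/10) + 120·10^(61/10) = 3.432e+09.
L_eq = 10·log₁₀(3.432e+09/280) = 70.88 dB(A).

70.9 dB(A)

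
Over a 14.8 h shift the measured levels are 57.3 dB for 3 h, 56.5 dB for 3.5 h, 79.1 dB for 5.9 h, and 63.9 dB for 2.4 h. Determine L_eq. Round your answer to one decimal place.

75.2 dB

The energy average is taken in the linear domain: L_eq = 10·log₁₀[(Σ tᵢ·10^(Lᵢ/10))/T], T = 14.8 h.
Σ tᵢ·10^(Lᵢ/10) = 3·10^(57.3/10) + 3.5·10^(56.5/10) + 5.9·10^(79.1/10) + 2.4·10^(63.9/10) = 4.886e+08.
L_eq = 10·log₁₀(4.886e+08/14.8) = 75.19 dB.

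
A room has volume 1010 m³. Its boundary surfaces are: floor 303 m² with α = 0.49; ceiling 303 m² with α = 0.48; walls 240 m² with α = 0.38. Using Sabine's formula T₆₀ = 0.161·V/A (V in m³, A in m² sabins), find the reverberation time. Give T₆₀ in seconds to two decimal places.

0.42 s

A = Σ Sᵢαᵢ = 303·0.49 + 303·0.48 + 240·0.38 = 385.11 m².
T₆₀ = 0.161 × 1010 / 385.11 = 0.422 s.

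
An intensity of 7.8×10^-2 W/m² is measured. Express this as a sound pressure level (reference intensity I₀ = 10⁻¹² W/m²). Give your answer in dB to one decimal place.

L = 10·log₁₀(I/I₀) = 10·log₁₀(7.8×10^-2/10⁻¹²) = 10·log₁₀(7.8×10^10).
L = 10·(0.8921 + 10) = 108.92 dB.

108.9 dB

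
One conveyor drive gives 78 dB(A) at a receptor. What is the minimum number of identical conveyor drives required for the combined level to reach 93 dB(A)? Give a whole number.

N identical sources give L₁ + 10·log₁₀ N, so require 10·log₁₀ N ≥ 93 − 78 = 15.0 dB.
N ≥ 10^(15.0/10) = 31.623, so N = 32.

32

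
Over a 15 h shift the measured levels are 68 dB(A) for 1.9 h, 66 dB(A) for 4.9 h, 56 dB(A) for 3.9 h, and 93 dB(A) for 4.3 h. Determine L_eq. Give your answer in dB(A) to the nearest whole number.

Weight each interval's intensity by its duration and average over T = 15 h:
Σ tᵢ·10^(Lᵢ/10) = 1.9·10^(68/10) + 4.9·10^(66/10) + 3.9·10^(56/10) + 4.3·10^(93/10) = 8.613e+09.
L_eq = 10·log₁₀(8.613e+09/15) = 87.59 dB(A).

88 dB(A)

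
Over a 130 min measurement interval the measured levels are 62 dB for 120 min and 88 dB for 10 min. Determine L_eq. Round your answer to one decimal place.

77.0 dB

The energy average is taken in the linear domain: L_eq = 10·log₁₀[(Σ tᵢ·10^(Lᵢ/10))/T], T = 130 min.
Σ tᵢ·10^(Lᵢ/10) = 120·10^(62/10) + 10·10^(88/10) = 6.500e+09.
L_eq = 10·log₁₀(6.500e+09/130) = 76.99 dB.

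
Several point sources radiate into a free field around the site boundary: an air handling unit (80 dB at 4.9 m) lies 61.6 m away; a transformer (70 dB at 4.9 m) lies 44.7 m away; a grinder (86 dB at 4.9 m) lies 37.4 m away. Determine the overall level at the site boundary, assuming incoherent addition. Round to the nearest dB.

Propagate each source to the receiver with L = L_ref − 20·log₁₀(r/r_ref), then add intensities.
air handling unit: 80 − 20·log₁₀(61.6/4.9) = 80 − 21.99 = 58.01 dB.
transformer: 70 − 20·log₁₀(44.7/4.9) = 70 − 19.20 = 50.80 dB.
grinder: 86 − 20·log₁₀(37.4/4.9) = 86 − 17.65 = 68.35 dB.
Σ 10^(L/10) = 7.587e+06 → L_total = 10·log₁₀(7.587e+06) = 68.80 dB.

69 dB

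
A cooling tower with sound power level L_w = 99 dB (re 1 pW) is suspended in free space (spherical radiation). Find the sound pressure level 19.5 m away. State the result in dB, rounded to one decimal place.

L_p = L_w − 10·log₁₀(4π·r²) with r = 19.5 m.
4π·r² = 4778 m², 10·log₁₀ of that is 36.793 dB.
L_p = 99 − 36.793 = 62.21 dB.

62.2 dB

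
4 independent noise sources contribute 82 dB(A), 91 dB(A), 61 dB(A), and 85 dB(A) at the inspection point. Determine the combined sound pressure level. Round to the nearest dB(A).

92 dB(A)

Incoherent sources combine by intensity addition: L_total = 10·log₁₀(Σ 10^(L_i/10)).
Σ 10^(L/10) = 10^(82/10) + 10^(91/10) + 10^(61/10) + 10^(85/10) = 1.735e+09.
L_total = 10·log₁₀(1.735e+09) = 92.39 dB(A).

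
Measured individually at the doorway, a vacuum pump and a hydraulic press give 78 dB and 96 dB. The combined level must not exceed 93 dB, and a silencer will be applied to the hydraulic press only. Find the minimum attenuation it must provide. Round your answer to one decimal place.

3.1 dB

Everything except the hydraulic press sums to 10^(78/10) = 6.310e+07 in linear terms, 78.00 dB.
To meet 93 dB overall, the treated hydraulic press may contribute at most 10^(93/10) − 6.310e+07 = 1.932e+09, i.e. 92.86 dB.
So the hydraulic press must be reduced from 96 to 92.86 dB: IL = 3.14 dB.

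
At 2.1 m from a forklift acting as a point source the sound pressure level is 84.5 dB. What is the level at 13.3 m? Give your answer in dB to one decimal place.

Point-source attenuation: ΔL = 20·log₁₀(r₂/r₁) = 20·log₁₀(13.3/2.1) = 16.033 dB.
L₂ = 84.5 − 20·log₁₀(13.3/2.1) = 84.5 − 16.033 = 68.47 dB.

68.5 dB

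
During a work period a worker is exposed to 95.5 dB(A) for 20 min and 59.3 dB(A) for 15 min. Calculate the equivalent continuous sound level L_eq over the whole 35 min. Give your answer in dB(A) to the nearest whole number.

Weight each interval's intensity by its duration and average over T = 35 min:
Σ tᵢ·10^(Lᵢ/10) = 20·10^(95.5/10) + 15·10^(59.3/10) = 7.098e+10.
L_eq = 10·log₁₀(7.098e+10/35) = 93.07 dB(A).

93 dB(A)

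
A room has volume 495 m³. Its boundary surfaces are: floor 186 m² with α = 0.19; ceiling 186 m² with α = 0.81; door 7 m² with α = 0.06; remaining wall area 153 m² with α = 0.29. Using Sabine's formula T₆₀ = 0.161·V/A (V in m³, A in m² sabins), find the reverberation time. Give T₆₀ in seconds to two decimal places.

0.35 s

Total absorption A = 186·0.19 + 186·0.81 + 7·0.06 + 153·0.29 = 230.79 m² sabins.
T₆₀ = 0.161·V/A = 0.161·495/230.79 = 0.345 s.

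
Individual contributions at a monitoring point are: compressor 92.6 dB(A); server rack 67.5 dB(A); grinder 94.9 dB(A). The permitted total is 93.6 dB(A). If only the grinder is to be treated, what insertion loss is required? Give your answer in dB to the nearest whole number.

Fixed contribution from the other sources: Σ 10^(L/10) = 10^(92.6/10) + 10^(67.5/10) = 1.825e+09 (92.61 dB(A)).
To meet 93.6 dB(A) overall, the treated grinder may contribute at most 10^(93.6/10) − 1.825e+09 = 4.655e+08, i.e. 86.68 dB(A).
So the grinder must be reduced from 94.9 to 86.68 dB(A): IL = 8.22 dB.

8 dB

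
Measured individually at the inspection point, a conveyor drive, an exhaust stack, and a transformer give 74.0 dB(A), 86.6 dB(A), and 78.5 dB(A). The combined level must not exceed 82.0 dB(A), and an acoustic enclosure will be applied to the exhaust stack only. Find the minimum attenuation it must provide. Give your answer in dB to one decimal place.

8.6 dB

The untreated sources together contribute 10^(74.0/10) + 10^(78.5/10) = 9.591e+07, i.e. 79.82 dB(A).
To meet 82.0 dB(A) overall, the treated exhaust stack may contribute at most 10^(82.0/10) − 9.591e+07 = 6.258e+07, i.e. 77.96 dB(A).
So the exhaust stack must be reduced from 86.6 to 77.96 dB(A): IL = 8.64 dB.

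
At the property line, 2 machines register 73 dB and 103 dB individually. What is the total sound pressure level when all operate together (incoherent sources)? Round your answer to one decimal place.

103.0 dB

For uncorrelated sources the intensities add, so convert each level to linear form, sum, and take 10·log₁₀ of the total.
Σ 10^(L/10) = 10^(73/10) + 10^(103/10) = 1.997e+10.
L_total = 10·log₁₀(1.997e+10) = 103.00 dB.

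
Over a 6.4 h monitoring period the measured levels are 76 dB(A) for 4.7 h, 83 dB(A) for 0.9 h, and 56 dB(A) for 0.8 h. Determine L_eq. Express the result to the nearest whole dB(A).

L_eq = 10·log₁₀[(1/T)·Σ tᵢ·10^(Lᵢ/10)] with T = 6.4 h.
Σ tᵢ·10^(Lᵢ/10) = 4.7·10^(76/10) + 0.9·10^(83/10) + 0.8·10^(56/10) = 3.670e+08.
L_eq = 10·log₁₀(3.670e+08/6.4) = 77.58 dB(A).

78 dB(A)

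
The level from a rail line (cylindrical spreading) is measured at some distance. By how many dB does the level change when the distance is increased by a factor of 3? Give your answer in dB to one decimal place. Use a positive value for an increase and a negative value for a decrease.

-4.8 dB

A line source loses 3 dB per doubling of distance; generally ΔL = −10·log₁₀(r₂/r₁).
ΔL = −10·log₁₀(3) = -4.77 dB.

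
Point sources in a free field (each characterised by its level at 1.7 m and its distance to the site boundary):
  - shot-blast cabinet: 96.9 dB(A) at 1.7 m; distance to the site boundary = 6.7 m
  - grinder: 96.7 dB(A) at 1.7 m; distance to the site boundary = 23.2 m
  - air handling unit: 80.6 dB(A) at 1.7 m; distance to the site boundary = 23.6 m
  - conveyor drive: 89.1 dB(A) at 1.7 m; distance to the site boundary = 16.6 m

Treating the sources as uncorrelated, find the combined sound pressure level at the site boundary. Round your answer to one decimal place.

85.4 dB(A)

Apply inverse-square spreading to bring every level to the receiver, then sum 10^(L/10).
shot-blast cabinet: 96.9 − 20·log₁₀(6.7/1.7) = 96.9 − 11.91 = 84.99 dB(A).
grinder: 96.7 − 20·log₁₀(23.2/1.7) = 96.7 − 22.70 = 74.00 dB(A).
air handling unit: 80.6 − 20·log₁₀(23.6/1.7) = 80.6 − 22.85 = 57.75 dB(A).
conveyor drive: 89.1 − 20·log₁₀(16.6/1.7) = 89.1 − 19.79 = 69.31 dB(A).
Σ 10^(L/10) = 3.496e+08 → L_total = 10·log₁₀(3.496e+08) = 85.44 dB(A).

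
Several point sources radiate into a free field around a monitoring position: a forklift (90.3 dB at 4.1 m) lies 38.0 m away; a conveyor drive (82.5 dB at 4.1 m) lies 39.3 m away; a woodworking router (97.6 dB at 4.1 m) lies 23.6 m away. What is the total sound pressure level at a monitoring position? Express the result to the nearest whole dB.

83 dB

First find each source's level at the receiver (point-source: −20·log₁₀(r/r_ref)), then combine on an intensity basis.
forklift: 90.3 − 20·log₁₀(38.0/4.1) = 90.3 − 19.34 = 70.96 dB.
conveyor drive: 82.5 − 20·log₁₀(39.3/4.1) = 82.5 − 19.63 = 62.87 dB.
woodworking router: 97.6 − 20·log₁₀(23.6/4.1) = 97.6 − 15.20 = 82.40 dB.
Σ 10^(L/10) = 1.881e+08 → L_total = 10·log₁₀(1.881e+08) = 82.74 dB.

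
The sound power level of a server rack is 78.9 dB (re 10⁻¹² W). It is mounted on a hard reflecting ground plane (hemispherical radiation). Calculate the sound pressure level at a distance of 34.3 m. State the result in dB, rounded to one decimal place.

40.2 dB

Free-field hemispherical radiation: L_p = L_w − 10·log₁₀(2π·r²), r = 34.3 m.
2π·r² = 7392 m², 10·log₁₀ of that is 38.688 dB.
L_p = 78.9 − 38.688 = 40.21 dB.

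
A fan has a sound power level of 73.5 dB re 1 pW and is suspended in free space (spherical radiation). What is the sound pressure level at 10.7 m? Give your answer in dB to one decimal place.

The power spreads over a sphere of area 4π·r², so L_p = L_w − 10·log₁₀(4π·r²).
4π·r² = 1439 m², 10·log₁₀ of that is 31.580 dB.
L_p = 73.5 − 31.580 = 41.92 dB.

41.9 dB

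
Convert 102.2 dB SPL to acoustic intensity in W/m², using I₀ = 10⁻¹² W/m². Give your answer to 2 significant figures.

0.017 W/m²

I/I₀ = 10^(102.2/10) = 1.66e+10, so I = 1.66e+10 × 10⁻¹² W/m².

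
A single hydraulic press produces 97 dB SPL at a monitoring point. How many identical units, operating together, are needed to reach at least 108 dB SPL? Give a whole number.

N identical sources give L₁ + 10·log₁₀ N, so require 10·log₁₀ N ≥ 108 − 97 = 11.0 dB.
N ≥ 10^(11.0/10) = 12.589, so N = 13.

13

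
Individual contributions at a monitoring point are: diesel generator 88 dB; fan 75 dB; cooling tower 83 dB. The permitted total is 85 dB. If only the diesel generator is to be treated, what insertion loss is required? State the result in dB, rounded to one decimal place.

The untreated sources together contribute 10^(75/10) + 10^(83/10) = 2.311e+08, i.e. 83.64 dB.
To meet 85 dB overall, the treated diesel generator may contribute at most 10^(85/10) − 2.311e+08 = 8.508e+07, i.e. 79.30 dB.
So the diesel generator must be reduced from 88 to 79.30 dB: IL = 8.70 dB.

8.7 dB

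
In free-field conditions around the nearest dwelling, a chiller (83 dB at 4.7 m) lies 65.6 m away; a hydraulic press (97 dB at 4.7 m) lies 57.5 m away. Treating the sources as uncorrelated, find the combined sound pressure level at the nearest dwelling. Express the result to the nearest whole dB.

75 dB

First find each source's level at the receiver (point-source: −20·log₁₀(r/r_ref)), then combine on an intensity basis.
chiller: 83 − 20·log₁₀(65.6/4.7) = 83 − 22.90 = 60.10 dB.
hydraulic press: 97 − 20·log₁₀(57.5/4.7) = 97 − 21.75 = 75.25 dB.
Σ 10^(L/10) = 3.451e+07 → L_total = 10·log₁₀(3.451e+07) = 75.38 dB.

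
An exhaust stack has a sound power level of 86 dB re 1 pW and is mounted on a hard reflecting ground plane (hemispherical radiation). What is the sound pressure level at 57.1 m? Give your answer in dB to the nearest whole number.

L_p = L_w − 10·log₁₀(2π·r²) with r = 57.1 m.
2π·r² = 2.049e+04 m², 10·log₁₀ of that is 43.115 dB.
L_p = 86 − 43.115 = 42.89 dB.

43 dB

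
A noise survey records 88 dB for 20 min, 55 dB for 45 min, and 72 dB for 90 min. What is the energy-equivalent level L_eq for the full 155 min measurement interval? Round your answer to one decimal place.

79.6 dB

The energy average is taken in the linear domain: L_eq = 10·log₁₀[(Σ tᵢ·10^(Lᵢ/10))/T], T = 155 min.
Σ tᵢ·10^(Lᵢ/10) = 20·10^(88/10) + 45·10^(55/10) + 90·10^(72/10) = 1.406e+10.
L_eq = 10·log₁₀(1.406e+10/155) = 79.58 dB.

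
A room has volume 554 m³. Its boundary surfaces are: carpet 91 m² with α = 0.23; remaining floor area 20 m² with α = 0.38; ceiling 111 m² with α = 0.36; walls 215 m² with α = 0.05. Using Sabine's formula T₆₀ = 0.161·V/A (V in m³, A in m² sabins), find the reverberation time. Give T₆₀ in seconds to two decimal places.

1.13 s

Total absorption A = 91·0.23 + 20·0.38 + 111·0.36 + 215·0.05 = 79.24 m² sabins.
T₆₀ = 0.161·V/A = 0.161·554/79.24 = 1.126 s.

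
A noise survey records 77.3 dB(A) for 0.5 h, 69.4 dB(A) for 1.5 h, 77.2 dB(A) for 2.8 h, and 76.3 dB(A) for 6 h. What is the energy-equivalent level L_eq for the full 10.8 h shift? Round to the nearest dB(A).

76 dB(A)

L_eq = 10·log₁₀[(1/T)·Σ tᵢ·10^(Lᵢ/10)] with T = 10.8 h.
Σ tᵢ·10^(Lᵢ/10) = 0.5·10^(77.3/10) + 1.5·10^(69.4/10) + 2.8·10^(77.2/10) + 6·10^(76.3/10) = 4.428e+08.
L_eq = 10·log₁₀(4.428e+08/10.8) = 76.13 dB(A).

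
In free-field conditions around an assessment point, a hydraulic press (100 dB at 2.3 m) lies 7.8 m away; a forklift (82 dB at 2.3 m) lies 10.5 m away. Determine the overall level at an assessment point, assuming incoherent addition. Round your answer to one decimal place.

Propagate each source to the receiver with L = L_ref − 20·log₁₀(r/r_ref), then add intensities.
hydraulic press: 100 − 20·log₁₀(7.8/2.3) = 100 − 10.61 = 89.39 dB.
forklift: 82 − 20·log₁₀(10.5/2.3) = 82 − 13.19 = 68.81 dB.
Σ 10^(L/10) = 8.771e+08 → L_total = 10·log₁₀(8.771e+08) = 89.43 dB.

89.4 dB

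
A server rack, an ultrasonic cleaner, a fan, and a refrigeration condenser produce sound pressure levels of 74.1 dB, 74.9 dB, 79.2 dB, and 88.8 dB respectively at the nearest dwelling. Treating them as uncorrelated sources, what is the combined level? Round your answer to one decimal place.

Incoherent sources combine by intensity addition: L_total = 10·log₁₀(Σ 10^(L_i/10)).
Σ 10^(L/10) = 10^(74.1/10) + 10^(74.9/10) + 10^(79.2/10) + 10^(88.8/10) = 8.984e+08.
L_total = 10·log₁₀(8.984e+08) = 89.53 dB.

89.5 dB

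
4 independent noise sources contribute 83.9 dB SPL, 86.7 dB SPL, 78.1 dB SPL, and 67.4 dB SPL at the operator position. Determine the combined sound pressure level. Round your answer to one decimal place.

88.9 dB SPL

For uncorrelated sources the intensities add, so convert each level to linear form, sum, and take 10·log₁₀ of the total.
Σ 10^(L/10) = 10^(83.9/10) + 10^(86.7/10) + 10^(78.1/10) + 10^(67.4/10) = 7.833e+08.
L_total = 10·log₁₀(7.833e+08) = 88.94 dB SPL.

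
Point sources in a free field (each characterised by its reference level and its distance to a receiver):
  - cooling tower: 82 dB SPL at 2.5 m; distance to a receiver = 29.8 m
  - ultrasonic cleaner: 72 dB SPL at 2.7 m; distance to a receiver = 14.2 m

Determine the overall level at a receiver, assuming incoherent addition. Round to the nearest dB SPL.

62 dB SPL

First find each source's level at the receiver (point-source: −20·log₁₀(r/r_ref)), then combine on an intensity basis.
cooling tower: 82 − 20·log₁₀(29.8/2.5) = 82 − 21.53 = 60.47 dB SPL.
ultrasonic cleaner: 72 − 20·log₁₀(14.2/2.7) = 72 − 14.42 = 57.58 dB SPL.
Σ 10^(L/10) = 1.688e+06 → L_total = 10·log₁₀(1.688e+06) = 62.27 dB SPL.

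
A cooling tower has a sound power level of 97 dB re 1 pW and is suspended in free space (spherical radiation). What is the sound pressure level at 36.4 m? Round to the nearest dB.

The power spreads over a sphere of area 4π·r², so L_p = L_w − 10·log₁₀(4π·r²).
4π·r² = 1.665e+04 m², 10·log₁₀ of that is 42.214 dB.
L_p = 97 − 42.214 = 54.79 dB.

55 dB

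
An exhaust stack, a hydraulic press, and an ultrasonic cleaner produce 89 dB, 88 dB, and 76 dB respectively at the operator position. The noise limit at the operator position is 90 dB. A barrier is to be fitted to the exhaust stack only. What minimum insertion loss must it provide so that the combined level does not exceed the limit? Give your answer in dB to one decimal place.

Fixed contribution from the other sources: Σ 10^(L/10) = 10^(88/10) + 10^(76/10) = 6.708e+08 (88.27 dB).
The limit corresponds to 10^(90/10) = 1.000e+09; subtracting the fixed part leaves 3.292e+08 for the exhaust stack, i.e. 85.18 dB.
So the exhaust stack must be reduced from 89 to 85.18 dB: IL = 3.82 dB.

3.8 dB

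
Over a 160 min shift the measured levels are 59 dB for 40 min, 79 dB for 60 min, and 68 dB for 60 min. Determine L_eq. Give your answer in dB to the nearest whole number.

Weight each interval's intensity by its duration and average over T = 160 min:
Σ tᵢ·10^(Lᵢ/10) = 40·10^(59/10) + 60·10^(79/10) + 60·10^(68/10) = 5.176e+09.
L_eq = 10·log₁₀(5.176e+09/160) = 75.10 dB.

75 dB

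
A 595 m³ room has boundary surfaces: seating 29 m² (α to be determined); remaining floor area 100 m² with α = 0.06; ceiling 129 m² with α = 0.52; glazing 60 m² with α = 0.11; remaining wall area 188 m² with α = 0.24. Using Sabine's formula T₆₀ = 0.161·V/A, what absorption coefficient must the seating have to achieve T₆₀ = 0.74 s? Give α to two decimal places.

0.16

A = 0.161·V/T₆₀ = 0.161·595/0.74 = 129.45 m² sabins.
Absorption from the other surfaces = 100·0.06 + 129·0.52 + 60·0.11 + 188·0.24 = 124.80 m², so the seating must supply 4.65 m² over 29 m².
α = 4.65/29 = 0.160.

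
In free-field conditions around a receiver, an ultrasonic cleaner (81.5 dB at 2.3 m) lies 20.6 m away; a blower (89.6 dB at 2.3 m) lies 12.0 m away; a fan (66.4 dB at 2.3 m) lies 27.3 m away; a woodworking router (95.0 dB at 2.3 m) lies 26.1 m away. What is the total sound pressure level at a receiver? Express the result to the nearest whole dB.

78 dB

Apply inverse-square spreading to bring every level to the receiver, then sum 10^(L/10).
ultrasonic cleaner: 81.5 − 20·log₁₀(20.6/2.3) = 81.5 − 19.04 = 62.46 dB.
blower: 89.6 − 20·log₁₀(12.0/2.3) = 89.6 − 14.35 = 75.25 dB.
fan: 66.4 − 20·log₁₀(27.3/2.3) = 66.4 − 21.49 = 44.91 dB.
woodworking router: 95.0 − 20·log₁₀(26.1/2.3) = 95.0 − 21.10 = 73.90 dB.
Σ 10^(L/10) = 5.985e+07 → L_total = 10·log₁₀(5.985e+07) = 77.77 dB.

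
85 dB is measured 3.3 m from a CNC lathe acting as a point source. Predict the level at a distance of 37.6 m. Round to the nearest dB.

Point-source attenuation: ΔL = 20·log₁₀(r₂/r₁) = 20·log₁₀(37.6/3.3) = 21.133 dB.
L₂ = 85 − 20·log₁₀(37.6/3.3) = 85 − 21.133 = 63.87 dB.

64 dB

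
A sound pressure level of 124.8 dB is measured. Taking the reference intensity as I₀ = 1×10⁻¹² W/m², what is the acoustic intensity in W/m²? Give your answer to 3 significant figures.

3.02 W/m²

I/I₀ = 10^(124.8/10) = 3.02e+12, so I = 3.02e+12 × 10⁻¹² W/m².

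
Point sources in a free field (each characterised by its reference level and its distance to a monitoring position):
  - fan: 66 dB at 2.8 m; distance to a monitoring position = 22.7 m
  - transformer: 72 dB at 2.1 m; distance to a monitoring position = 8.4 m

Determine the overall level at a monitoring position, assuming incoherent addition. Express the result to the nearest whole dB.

First find each source's level at the receiver (point-source: −20·log₁₀(r/r_ref)), then combine on an intensity basis.
fan: 66 − 20·log₁₀(22.7/2.8) = 66 − 18.18 = 47.82 dB.
transformer: 72 − 20·log₁₀(8.4/2.1) = 72 − 12.04 = 59.96 dB.
Σ 10^(L/10) = 1.051e+06 → L_total = 10·log₁₀(1.051e+06) = 60.22 dB.

60 dB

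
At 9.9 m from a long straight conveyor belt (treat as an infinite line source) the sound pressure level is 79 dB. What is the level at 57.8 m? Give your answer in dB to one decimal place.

Line-source attenuation: ΔL = 10·log₁₀(r₂/r₁) = 10·log₁₀(57.8/9.9) = 7.663 dB.
L₂ = 79 − 10·log₁₀(57.8/9.9) = 79 − 7.663 = 71.34 dB.

71.3 dB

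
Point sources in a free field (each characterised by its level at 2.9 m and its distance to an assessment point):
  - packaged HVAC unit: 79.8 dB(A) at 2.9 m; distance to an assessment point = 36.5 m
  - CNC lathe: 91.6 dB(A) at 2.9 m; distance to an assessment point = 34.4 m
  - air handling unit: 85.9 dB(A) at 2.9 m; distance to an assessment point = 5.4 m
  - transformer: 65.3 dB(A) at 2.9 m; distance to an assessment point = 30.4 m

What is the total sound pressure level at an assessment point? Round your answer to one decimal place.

80.9 dB(A)

First find each source's level at the receiver (point-source: −20·log₁₀(r/r_ref)), then combine on an intensity basis.
packaged HVAC unit: 79.8 − 20·log₁₀(36.5/2.9) = 79.8 − 22.00 = 57.80 dB(A).
CNC lathe: 91.6 − 20·log₁₀(34.4/2.9) = 91.6 − 21.48 = 70.12 dB(A).
air handling unit: 85.9 − 20·log₁₀(5.4/2.9) = 85.9 − 5.40 = 80.50 dB(A).
transformer: 65.3 − 20·log₁₀(30.4/2.9) = 65.3 − 20.41 = 44.89 dB(A).
Σ 10^(L/10) = 1.231e+08 → L_total = 10·log₁₀(1.231e+08) = 80.90 dB(A).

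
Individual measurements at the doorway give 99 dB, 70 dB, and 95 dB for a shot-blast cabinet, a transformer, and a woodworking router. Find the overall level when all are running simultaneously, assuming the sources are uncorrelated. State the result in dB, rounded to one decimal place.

For uncorrelated sources the intensities add, so convert each level to linear form, sum, and take 10·log₁₀ of the total.
Σ 10^(L/10) = 10^(99/10) + 10^(70/10) + 10^(95/10) = 1.112e+10.
L_total = 10·log₁₀(1.112e+10) = 100.46 dB.

100.5 dB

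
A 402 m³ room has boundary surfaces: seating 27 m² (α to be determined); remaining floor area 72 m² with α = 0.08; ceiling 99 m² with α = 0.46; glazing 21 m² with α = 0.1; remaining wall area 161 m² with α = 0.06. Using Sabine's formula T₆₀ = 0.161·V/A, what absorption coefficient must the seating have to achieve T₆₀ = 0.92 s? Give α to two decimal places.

A = 0.161·V/T₆₀ = 0.161·402/0.92 = 70.35 m² sabins.
Absorption from the other surfaces = 72·0.08 + 99·0.46 + 21·0.1 + 161·0.06 = 63.06 m², so the seating must supply 7.29 m² over 27 m².
α = 7.29/27 = 0.270.

0.27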